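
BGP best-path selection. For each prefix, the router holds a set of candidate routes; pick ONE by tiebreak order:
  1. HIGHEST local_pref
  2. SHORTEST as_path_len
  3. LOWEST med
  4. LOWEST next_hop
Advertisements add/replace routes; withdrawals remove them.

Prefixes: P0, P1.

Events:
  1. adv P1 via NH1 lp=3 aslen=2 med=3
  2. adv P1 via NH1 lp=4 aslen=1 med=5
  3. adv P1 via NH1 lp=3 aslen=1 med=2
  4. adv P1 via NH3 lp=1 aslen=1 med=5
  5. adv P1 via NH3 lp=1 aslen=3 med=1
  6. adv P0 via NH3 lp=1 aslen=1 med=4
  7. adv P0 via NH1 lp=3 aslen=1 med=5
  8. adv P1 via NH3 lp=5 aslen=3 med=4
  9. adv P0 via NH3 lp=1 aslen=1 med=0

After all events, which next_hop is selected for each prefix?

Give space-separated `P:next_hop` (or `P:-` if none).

Answer: P0:NH1 P1:NH3

Derivation:
Op 1: best P0=- P1=NH1
Op 2: best P0=- P1=NH1
Op 3: best P0=- P1=NH1
Op 4: best P0=- P1=NH1
Op 5: best P0=- P1=NH1
Op 6: best P0=NH3 P1=NH1
Op 7: best P0=NH1 P1=NH1
Op 8: best P0=NH1 P1=NH3
Op 9: best P0=NH1 P1=NH3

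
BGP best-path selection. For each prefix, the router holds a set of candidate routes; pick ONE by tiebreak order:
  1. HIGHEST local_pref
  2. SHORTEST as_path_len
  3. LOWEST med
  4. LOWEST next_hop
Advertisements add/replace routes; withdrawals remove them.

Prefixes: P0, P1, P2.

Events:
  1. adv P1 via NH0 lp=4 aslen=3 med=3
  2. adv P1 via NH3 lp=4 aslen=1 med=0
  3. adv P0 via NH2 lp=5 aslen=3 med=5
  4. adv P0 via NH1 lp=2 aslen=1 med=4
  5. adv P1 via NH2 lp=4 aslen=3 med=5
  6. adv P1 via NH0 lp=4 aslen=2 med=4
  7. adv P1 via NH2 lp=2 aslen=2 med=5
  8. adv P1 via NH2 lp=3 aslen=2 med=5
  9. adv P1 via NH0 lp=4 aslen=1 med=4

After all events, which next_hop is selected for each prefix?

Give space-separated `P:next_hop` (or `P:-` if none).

Op 1: best P0=- P1=NH0 P2=-
Op 2: best P0=- P1=NH3 P2=-
Op 3: best P0=NH2 P1=NH3 P2=-
Op 4: best P0=NH2 P1=NH3 P2=-
Op 5: best P0=NH2 P1=NH3 P2=-
Op 6: best P0=NH2 P1=NH3 P2=-
Op 7: best P0=NH2 P1=NH3 P2=-
Op 8: best P0=NH2 P1=NH3 P2=-
Op 9: best P0=NH2 P1=NH3 P2=-

Answer: P0:NH2 P1:NH3 P2:-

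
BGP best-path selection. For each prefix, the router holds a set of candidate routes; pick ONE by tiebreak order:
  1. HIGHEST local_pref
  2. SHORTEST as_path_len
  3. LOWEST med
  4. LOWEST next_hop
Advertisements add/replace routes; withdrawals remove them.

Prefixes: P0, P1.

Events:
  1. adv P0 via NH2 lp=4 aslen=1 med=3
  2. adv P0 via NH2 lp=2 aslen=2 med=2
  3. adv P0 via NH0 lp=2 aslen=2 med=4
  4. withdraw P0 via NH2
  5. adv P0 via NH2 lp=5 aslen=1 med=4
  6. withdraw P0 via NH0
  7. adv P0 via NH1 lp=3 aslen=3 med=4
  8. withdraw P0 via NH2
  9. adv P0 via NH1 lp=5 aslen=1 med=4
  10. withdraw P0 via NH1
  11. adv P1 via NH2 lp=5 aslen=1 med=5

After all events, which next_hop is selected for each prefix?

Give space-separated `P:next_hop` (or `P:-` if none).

Op 1: best P0=NH2 P1=-
Op 2: best P0=NH2 P1=-
Op 3: best P0=NH2 P1=-
Op 4: best P0=NH0 P1=-
Op 5: best P0=NH2 P1=-
Op 6: best P0=NH2 P1=-
Op 7: best P0=NH2 P1=-
Op 8: best P0=NH1 P1=-
Op 9: best P0=NH1 P1=-
Op 10: best P0=- P1=-
Op 11: best P0=- P1=NH2

Answer: P0:- P1:NH2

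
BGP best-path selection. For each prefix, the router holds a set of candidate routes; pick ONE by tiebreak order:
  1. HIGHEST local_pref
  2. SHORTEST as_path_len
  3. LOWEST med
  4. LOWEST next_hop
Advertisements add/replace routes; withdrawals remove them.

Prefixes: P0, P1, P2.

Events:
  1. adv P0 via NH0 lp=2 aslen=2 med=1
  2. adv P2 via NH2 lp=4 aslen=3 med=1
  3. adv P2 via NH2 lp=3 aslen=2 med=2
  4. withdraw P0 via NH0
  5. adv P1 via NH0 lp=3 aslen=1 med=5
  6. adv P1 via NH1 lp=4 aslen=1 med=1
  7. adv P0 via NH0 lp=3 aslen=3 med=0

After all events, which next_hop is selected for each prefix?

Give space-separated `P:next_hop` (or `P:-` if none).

Op 1: best P0=NH0 P1=- P2=-
Op 2: best P0=NH0 P1=- P2=NH2
Op 3: best P0=NH0 P1=- P2=NH2
Op 4: best P0=- P1=- P2=NH2
Op 5: best P0=- P1=NH0 P2=NH2
Op 6: best P0=- P1=NH1 P2=NH2
Op 7: best P0=NH0 P1=NH1 P2=NH2

Answer: P0:NH0 P1:NH1 P2:NH2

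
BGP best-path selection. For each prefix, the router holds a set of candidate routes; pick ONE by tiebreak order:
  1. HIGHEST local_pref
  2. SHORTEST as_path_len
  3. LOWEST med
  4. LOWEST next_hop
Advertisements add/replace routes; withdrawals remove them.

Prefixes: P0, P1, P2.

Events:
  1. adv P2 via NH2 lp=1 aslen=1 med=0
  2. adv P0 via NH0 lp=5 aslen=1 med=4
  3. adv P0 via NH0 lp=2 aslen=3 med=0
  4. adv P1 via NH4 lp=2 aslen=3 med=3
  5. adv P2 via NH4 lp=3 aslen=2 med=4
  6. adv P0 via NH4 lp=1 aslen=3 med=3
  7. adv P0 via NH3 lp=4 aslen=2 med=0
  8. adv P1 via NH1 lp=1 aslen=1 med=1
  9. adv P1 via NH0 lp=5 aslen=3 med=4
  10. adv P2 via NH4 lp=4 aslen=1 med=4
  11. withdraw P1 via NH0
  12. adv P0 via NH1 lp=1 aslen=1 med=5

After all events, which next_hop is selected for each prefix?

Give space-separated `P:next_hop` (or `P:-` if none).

Op 1: best P0=- P1=- P2=NH2
Op 2: best P0=NH0 P1=- P2=NH2
Op 3: best P0=NH0 P1=- P2=NH2
Op 4: best P0=NH0 P1=NH4 P2=NH2
Op 5: best P0=NH0 P1=NH4 P2=NH4
Op 6: best P0=NH0 P1=NH4 P2=NH4
Op 7: best P0=NH3 P1=NH4 P2=NH4
Op 8: best P0=NH3 P1=NH4 P2=NH4
Op 9: best P0=NH3 P1=NH0 P2=NH4
Op 10: best P0=NH3 P1=NH0 P2=NH4
Op 11: best P0=NH3 P1=NH4 P2=NH4
Op 12: best P0=NH3 P1=NH4 P2=NH4

Answer: P0:NH3 P1:NH4 P2:NH4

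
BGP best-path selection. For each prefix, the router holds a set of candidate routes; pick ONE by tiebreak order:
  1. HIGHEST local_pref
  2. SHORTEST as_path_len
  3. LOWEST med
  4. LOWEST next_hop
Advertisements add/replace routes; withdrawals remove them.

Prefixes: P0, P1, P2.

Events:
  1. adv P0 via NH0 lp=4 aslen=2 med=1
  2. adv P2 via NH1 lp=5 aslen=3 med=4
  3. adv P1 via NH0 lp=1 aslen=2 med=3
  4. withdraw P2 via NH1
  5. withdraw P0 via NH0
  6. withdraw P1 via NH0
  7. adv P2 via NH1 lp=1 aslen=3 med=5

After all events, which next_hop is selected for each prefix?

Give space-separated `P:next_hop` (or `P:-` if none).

Answer: P0:- P1:- P2:NH1

Derivation:
Op 1: best P0=NH0 P1=- P2=-
Op 2: best P0=NH0 P1=- P2=NH1
Op 3: best P0=NH0 P1=NH0 P2=NH1
Op 4: best P0=NH0 P1=NH0 P2=-
Op 5: best P0=- P1=NH0 P2=-
Op 6: best P0=- P1=- P2=-
Op 7: best P0=- P1=- P2=NH1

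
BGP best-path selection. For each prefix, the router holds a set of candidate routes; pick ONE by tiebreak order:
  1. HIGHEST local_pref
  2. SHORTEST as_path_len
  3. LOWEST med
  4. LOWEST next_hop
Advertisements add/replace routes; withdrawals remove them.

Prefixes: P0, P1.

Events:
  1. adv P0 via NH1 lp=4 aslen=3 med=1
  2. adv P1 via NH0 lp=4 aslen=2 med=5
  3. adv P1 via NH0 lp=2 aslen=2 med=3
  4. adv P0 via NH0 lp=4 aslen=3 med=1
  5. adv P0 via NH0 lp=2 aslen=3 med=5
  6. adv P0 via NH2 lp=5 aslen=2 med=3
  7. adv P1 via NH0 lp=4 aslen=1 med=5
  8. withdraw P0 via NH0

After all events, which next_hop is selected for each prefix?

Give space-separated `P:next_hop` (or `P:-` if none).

Op 1: best P0=NH1 P1=-
Op 2: best P0=NH1 P1=NH0
Op 3: best P0=NH1 P1=NH0
Op 4: best P0=NH0 P1=NH0
Op 5: best P0=NH1 P1=NH0
Op 6: best P0=NH2 P1=NH0
Op 7: best P0=NH2 P1=NH0
Op 8: best P0=NH2 P1=NH0

Answer: P0:NH2 P1:NH0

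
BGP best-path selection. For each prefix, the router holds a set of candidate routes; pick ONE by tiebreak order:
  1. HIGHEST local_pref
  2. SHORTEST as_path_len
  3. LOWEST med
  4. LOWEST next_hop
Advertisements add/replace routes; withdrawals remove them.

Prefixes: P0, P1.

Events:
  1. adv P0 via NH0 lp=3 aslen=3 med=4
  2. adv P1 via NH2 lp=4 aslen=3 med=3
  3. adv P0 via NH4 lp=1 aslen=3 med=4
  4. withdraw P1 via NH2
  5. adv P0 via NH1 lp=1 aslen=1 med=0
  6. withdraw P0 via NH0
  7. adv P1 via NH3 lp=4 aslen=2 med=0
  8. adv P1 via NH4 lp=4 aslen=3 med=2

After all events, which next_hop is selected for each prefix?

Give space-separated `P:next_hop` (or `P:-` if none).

Answer: P0:NH1 P1:NH3

Derivation:
Op 1: best P0=NH0 P1=-
Op 2: best P0=NH0 P1=NH2
Op 3: best P0=NH0 P1=NH2
Op 4: best P0=NH0 P1=-
Op 5: best P0=NH0 P1=-
Op 6: best P0=NH1 P1=-
Op 7: best P0=NH1 P1=NH3
Op 8: best P0=NH1 P1=NH3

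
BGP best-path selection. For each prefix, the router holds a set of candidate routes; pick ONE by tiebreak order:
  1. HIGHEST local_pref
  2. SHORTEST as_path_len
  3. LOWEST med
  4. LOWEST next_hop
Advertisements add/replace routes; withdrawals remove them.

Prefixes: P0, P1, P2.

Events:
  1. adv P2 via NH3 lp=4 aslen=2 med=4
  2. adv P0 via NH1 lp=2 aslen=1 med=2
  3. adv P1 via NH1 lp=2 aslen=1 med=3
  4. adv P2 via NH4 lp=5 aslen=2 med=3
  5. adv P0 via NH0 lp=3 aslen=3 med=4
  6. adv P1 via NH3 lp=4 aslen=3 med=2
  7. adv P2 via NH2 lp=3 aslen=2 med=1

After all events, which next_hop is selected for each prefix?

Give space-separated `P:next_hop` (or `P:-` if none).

Answer: P0:NH0 P1:NH3 P2:NH4

Derivation:
Op 1: best P0=- P1=- P2=NH3
Op 2: best P0=NH1 P1=- P2=NH3
Op 3: best P0=NH1 P1=NH1 P2=NH3
Op 4: best P0=NH1 P1=NH1 P2=NH4
Op 5: best P0=NH0 P1=NH1 P2=NH4
Op 6: best P0=NH0 P1=NH3 P2=NH4
Op 7: best P0=NH0 P1=NH3 P2=NH4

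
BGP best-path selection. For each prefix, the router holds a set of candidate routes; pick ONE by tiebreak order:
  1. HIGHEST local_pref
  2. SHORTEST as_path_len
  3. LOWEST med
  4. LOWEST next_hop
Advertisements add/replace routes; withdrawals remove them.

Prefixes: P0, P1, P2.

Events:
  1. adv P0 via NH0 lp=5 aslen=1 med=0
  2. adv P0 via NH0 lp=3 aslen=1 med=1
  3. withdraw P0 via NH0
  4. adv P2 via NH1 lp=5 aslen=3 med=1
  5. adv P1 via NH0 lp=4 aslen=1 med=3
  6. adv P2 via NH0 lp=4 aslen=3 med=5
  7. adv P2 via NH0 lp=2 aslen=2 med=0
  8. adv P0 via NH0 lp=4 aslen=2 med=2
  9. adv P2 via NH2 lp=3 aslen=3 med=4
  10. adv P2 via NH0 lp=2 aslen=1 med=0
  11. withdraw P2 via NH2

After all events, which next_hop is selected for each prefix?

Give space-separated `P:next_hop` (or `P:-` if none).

Answer: P0:NH0 P1:NH0 P2:NH1

Derivation:
Op 1: best P0=NH0 P1=- P2=-
Op 2: best P0=NH0 P1=- P2=-
Op 3: best P0=- P1=- P2=-
Op 4: best P0=- P1=- P2=NH1
Op 5: best P0=- P1=NH0 P2=NH1
Op 6: best P0=- P1=NH0 P2=NH1
Op 7: best P0=- P1=NH0 P2=NH1
Op 8: best P0=NH0 P1=NH0 P2=NH1
Op 9: best P0=NH0 P1=NH0 P2=NH1
Op 10: best P0=NH0 P1=NH0 P2=NH1
Op 11: best P0=NH0 P1=NH0 P2=NH1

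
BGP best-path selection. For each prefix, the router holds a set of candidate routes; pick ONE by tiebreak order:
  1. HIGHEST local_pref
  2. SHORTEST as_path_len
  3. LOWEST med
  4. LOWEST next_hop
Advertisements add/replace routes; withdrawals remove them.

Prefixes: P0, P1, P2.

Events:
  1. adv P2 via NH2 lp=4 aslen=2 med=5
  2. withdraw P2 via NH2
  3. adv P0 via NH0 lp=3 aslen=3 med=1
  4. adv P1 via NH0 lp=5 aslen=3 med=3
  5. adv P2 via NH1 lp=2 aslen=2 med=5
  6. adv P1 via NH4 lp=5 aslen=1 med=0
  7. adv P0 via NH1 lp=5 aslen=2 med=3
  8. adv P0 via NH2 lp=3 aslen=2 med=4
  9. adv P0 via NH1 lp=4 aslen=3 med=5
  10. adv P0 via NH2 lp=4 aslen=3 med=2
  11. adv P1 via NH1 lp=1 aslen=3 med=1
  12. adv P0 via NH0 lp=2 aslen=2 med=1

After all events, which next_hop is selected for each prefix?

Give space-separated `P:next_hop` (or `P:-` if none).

Answer: P0:NH2 P1:NH4 P2:NH1

Derivation:
Op 1: best P0=- P1=- P2=NH2
Op 2: best P0=- P1=- P2=-
Op 3: best P0=NH0 P1=- P2=-
Op 4: best P0=NH0 P1=NH0 P2=-
Op 5: best P0=NH0 P1=NH0 P2=NH1
Op 6: best P0=NH0 P1=NH4 P2=NH1
Op 7: best P0=NH1 P1=NH4 P2=NH1
Op 8: best P0=NH1 P1=NH4 P2=NH1
Op 9: best P0=NH1 P1=NH4 P2=NH1
Op 10: best P0=NH2 P1=NH4 P2=NH1
Op 11: best P0=NH2 P1=NH4 P2=NH1
Op 12: best P0=NH2 P1=NH4 P2=NH1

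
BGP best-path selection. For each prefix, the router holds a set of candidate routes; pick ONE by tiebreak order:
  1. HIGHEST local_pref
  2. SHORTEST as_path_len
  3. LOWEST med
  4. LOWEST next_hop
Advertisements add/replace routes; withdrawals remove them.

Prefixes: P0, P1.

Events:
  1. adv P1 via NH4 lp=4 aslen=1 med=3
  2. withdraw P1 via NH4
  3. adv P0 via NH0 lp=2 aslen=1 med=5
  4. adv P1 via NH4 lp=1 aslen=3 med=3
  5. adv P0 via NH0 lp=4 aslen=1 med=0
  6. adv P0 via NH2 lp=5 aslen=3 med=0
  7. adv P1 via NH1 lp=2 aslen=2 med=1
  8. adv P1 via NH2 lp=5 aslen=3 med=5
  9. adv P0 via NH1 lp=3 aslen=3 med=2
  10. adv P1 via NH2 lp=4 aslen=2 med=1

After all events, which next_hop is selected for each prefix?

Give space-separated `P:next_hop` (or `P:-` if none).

Answer: P0:NH2 P1:NH2

Derivation:
Op 1: best P0=- P1=NH4
Op 2: best P0=- P1=-
Op 3: best P0=NH0 P1=-
Op 4: best P0=NH0 P1=NH4
Op 5: best P0=NH0 P1=NH4
Op 6: best P0=NH2 P1=NH4
Op 7: best P0=NH2 P1=NH1
Op 8: best P0=NH2 P1=NH2
Op 9: best P0=NH2 P1=NH2
Op 10: best P0=NH2 P1=NH2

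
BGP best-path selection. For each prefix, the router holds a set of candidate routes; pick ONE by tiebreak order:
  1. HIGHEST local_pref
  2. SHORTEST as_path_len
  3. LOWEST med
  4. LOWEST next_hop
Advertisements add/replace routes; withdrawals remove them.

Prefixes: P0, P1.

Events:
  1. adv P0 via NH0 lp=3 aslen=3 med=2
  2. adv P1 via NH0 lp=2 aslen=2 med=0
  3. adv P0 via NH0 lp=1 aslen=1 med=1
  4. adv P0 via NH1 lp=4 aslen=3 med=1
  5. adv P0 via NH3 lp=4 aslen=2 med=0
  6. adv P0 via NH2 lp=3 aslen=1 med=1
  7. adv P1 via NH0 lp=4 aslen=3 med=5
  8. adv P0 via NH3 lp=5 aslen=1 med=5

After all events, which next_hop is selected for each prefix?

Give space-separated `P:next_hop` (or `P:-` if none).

Answer: P0:NH3 P1:NH0

Derivation:
Op 1: best P0=NH0 P1=-
Op 2: best P0=NH0 P1=NH0
Op 3: best P0=NH0 P1=NH0
Op 4: best P0=NH1 P1=NH0
Op 5: best P0=NH3 P1=NH0
Op 6: best P0=NH3 P1=NH0
Op 7: best P0=NH3 P1=NH0
Op 8: best P0=NH3 P1=NH0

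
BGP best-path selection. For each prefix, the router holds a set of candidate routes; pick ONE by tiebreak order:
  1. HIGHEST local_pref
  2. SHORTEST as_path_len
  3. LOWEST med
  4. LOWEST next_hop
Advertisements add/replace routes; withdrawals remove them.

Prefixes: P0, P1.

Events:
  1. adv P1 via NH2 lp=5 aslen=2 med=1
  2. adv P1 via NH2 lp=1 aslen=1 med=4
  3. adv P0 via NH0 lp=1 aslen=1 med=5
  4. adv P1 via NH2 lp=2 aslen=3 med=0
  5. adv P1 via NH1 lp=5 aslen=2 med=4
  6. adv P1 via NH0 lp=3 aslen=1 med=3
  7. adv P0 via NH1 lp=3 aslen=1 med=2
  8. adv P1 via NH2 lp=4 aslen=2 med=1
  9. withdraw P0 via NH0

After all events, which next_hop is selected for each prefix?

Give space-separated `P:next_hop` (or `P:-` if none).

Answer: P0:NH1 P1:NH1

Derivation:
Op 1: best P0=- P1=NH2
Op 2: best P0=- P1=NH2
Op 3: best P0=NH0 P1=NH2
Op 4: best P0=NH0 P1=NH2
Op 5: best P0=NH0 P1=NH1
Op 6: best P0=NH0 P1=NH1
Op 7: best P0=NH1 P1=NH1
Op 8: best P0=NH1 P1=NH1
Op 9: best P0=NH1 P1=NH1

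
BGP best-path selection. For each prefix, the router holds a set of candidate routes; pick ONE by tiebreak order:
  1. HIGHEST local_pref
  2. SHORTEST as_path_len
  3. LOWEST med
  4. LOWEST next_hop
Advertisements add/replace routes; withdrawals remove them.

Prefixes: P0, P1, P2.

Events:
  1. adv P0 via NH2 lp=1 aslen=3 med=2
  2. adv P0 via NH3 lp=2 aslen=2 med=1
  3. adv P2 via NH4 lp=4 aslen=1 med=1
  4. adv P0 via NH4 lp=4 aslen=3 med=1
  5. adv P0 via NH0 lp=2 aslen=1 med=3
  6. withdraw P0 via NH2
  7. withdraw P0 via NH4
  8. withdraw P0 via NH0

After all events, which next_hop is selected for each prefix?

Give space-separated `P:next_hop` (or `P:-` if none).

Op 1: best P0=NH2 P1=- P2=-
Op 2: best P0=NH3 P1=- P2=-
Op 3: best P0=NH3 P1=- P2=NH4
Op 4: best P0=NH4 P1=- P2=NH4
Op 5: best P0=NH4 P1=- P2=NH4
Op 6: best P0=NH4 P1=- P2=NH4
Op 7: best P0=NH0 P1=- P2=NH4
Op 8: best P0=NH3 P1=- P2=NH4

Answer: P0:NH3 P1:- P2:NH4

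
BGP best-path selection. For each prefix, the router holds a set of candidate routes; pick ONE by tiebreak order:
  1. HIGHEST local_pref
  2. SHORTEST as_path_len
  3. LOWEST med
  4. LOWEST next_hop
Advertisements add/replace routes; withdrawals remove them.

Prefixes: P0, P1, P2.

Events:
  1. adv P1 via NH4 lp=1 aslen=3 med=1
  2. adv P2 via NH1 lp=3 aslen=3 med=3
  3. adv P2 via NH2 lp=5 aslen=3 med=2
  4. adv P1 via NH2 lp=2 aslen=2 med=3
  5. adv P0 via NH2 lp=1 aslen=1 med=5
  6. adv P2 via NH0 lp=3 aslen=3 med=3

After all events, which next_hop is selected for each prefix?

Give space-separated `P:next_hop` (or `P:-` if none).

Answer: P0:NH2 P1:NH2 P2:NH2

Derivation:
Op 1: best P0=- P1=NH4 P2=-
Op 2: best P0=- P1=NH4 P2=NH1
Op 3: best P0=- P1=NH4 P2=NH2
Op 4: best P0=- P1=NH2 P2=NH2
Op 5: best P0=NH2 P1=NH2 P2=NH2
Op 6: best P0=NH2 P1=NH2 P2=NH2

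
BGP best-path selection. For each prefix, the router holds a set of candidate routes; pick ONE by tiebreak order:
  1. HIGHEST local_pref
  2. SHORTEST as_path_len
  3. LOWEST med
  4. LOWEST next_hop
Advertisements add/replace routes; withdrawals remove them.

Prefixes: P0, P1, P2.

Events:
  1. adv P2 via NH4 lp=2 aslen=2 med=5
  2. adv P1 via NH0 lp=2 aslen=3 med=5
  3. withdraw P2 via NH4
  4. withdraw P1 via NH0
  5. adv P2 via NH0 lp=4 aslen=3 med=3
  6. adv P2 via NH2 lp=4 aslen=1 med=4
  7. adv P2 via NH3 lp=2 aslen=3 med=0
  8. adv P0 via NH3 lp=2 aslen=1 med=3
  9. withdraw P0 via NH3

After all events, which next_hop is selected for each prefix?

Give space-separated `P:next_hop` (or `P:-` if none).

Answer: P0:- P1:- P2:NH2

Derivation:
Op 1: best P0=- P1=- P2=NH4
Op 2: best P0=- P1=NH0 P2=NH4
Op 3: best P0=- P1=NH0 P2=-
Op 4: best P0=- P1=- P2=-
Op 5: best P0=- P1=- P2=NH0
Op 6: best P0=- P1=- P2=NH2
Op 7: best P0=- P1=- P2=NH2
Op 8: best P0=NH3 P1=- P2=NH2
Op 9: best P0=- P1=- P2=NH2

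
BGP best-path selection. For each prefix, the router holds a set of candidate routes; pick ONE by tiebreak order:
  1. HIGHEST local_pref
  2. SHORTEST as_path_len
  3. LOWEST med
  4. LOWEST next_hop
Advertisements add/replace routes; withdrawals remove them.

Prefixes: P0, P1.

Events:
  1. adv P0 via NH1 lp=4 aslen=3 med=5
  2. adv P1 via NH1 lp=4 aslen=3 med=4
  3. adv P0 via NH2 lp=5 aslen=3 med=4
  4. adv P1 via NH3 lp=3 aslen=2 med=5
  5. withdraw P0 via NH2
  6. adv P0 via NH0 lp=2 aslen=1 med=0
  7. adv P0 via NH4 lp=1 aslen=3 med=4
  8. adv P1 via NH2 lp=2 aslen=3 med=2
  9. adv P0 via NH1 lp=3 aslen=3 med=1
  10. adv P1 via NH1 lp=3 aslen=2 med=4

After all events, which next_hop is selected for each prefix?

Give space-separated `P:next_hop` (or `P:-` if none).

Answer: P0:NH1 P1:NH1

Derivation:
Op 1: best P0=NH1 P1=-
Op 2: best P0=NH1 P1=NH1
Op 3: best P0=NH2 P1=NH1
Op 4: best P0=NH2 P1=NH1
Op 5: best P0=NH1 P1=NH1
Op 6: best P0=NH1 P1=NH1
Op 7: best P0=NH1 P1=NH1
Op 8: best P0=NH1 P1=NH1
Op 9: best P0=NH1 P1=NH1
Op 10: best P0=NH1 P1=NH1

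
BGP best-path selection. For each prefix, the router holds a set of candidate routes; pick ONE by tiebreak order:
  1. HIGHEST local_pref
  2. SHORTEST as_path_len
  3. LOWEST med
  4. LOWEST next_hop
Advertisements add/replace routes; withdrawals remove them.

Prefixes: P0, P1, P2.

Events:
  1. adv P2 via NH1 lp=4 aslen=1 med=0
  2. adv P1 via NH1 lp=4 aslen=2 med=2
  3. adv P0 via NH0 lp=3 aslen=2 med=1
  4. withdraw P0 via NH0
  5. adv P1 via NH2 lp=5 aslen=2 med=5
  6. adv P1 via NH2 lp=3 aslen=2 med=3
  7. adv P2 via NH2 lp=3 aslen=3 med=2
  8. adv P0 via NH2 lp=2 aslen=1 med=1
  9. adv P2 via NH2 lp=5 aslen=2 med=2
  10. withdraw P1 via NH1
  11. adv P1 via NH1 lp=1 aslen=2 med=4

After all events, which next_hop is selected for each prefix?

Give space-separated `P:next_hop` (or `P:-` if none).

Answer: P0:NH2 P1:NH2 P2:NH2

Derivation:
Op 1: best P0=- P1=- P2=NH1
Op 2: best P0=- P1=NH1 P2=NH1
Op 3: best P0=NH0 P1=NH1 P2=NH1
Op 4: best P0=- P1=NH1 P2=NH1
Op 5: best P0=- P1=NH2 P2=NH1
Op 6: best P0=- P1=NH1 P2=NH1
Op 7: best P0=- P1=NH1 P2=NH1
Op 8: best P0=NH2 P1=NH1 P2=NH1
Op 9: best P0=NH2 P1=NH1 P2=NH2
Op 10: best P0=NH2 P1=NH2 P2=NH2
Op 11: best P0=NH2 P1=NH2 P2=NH2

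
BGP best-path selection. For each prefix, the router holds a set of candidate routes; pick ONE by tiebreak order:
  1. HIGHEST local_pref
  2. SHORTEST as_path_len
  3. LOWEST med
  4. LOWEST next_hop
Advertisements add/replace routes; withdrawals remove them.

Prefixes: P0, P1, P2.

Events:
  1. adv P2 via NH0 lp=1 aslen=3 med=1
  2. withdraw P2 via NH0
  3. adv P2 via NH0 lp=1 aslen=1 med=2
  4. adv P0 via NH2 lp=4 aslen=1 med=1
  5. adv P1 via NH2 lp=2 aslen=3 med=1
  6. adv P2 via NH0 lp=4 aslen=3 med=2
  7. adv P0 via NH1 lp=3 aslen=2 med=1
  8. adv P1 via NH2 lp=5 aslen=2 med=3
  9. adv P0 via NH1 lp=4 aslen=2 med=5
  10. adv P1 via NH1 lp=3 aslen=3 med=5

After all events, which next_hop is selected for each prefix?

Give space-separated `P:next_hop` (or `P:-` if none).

Answer: P0:NH2 P1:NH2 P2:NH0

Derivation:
Op 1: best P0=- P1=- P2=NH0
Op 2: best P0=- P1=- P2=-
Op 3: best P0=- P1=- P2=NH0
Op 4: best P0=NH2 P1=- P2=NH0
Op 5: best P0=NH2 P1=NH2 P2=NH0
Op 6: best P0=NH2 P1=NH2 P2=NH0
Op 7: best P0=NH2 P1=NH2 P2=NH0
Op 8: best P0=NH2 P1=NH2 P2=NH0
Op 9: best P0=NH2 P1=NH2 P2=NH0
Op 10: best P0=NH2 P1=NH2 P2=NH0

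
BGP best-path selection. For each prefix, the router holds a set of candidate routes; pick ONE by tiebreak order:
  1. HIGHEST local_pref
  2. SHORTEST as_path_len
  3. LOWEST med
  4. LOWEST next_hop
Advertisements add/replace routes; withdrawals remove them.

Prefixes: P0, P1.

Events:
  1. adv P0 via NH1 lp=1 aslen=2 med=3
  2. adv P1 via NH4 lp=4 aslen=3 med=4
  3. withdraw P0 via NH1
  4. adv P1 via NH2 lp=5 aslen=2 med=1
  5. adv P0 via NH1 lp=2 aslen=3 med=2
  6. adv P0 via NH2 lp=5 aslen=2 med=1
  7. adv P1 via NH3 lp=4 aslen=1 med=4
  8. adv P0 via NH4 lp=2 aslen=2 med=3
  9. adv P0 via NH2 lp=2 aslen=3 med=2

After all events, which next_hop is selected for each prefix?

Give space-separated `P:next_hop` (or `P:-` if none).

Answer: P0:NH4 P1:NH2

Derivation:
Op 1: best P0=NH1 P1=-
Op 2: best P0=NH1 P1=NH4
Op 3: best P0=- P1=NH4
Op 4: best P0=- P1=NH2
Op 5: best P0=NH1 P1=NH2
Op 6: best P0=NH2 P1=NH2
Op 7: best P0=NH2 P1=NH2
Op 8: best P0=NH2 P1=NH2
Op 9: best P0=NH4 P1=NH2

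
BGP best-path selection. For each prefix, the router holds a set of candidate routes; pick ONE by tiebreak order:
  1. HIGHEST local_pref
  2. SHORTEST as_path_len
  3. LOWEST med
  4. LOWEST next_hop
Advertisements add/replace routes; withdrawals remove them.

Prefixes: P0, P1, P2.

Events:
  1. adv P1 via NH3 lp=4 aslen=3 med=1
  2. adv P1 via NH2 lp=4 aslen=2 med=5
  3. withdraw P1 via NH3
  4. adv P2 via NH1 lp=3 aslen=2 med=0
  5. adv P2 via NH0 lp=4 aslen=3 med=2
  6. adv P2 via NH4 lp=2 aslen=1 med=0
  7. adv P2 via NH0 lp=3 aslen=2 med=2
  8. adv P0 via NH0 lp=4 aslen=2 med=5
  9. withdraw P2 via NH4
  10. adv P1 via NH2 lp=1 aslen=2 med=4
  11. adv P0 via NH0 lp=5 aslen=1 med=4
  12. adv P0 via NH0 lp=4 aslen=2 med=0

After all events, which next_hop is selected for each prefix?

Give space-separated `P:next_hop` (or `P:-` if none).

Answer: P0:NH0 P1:NH2 P2:NH1

Derivation:
Op 1: best P0=- P1=NH3 P2=-
Op 2: best P0=- P1=NH2 P2=-
Op 3: best P0=- P1=NH2 P2=-
Op 4: best P0=- P1=NH2 P2=NH1
Op 5: best P0=- P1=NH2 P2=NH0
Op 6: best P0=- P1=NH2 P2=NH0
Op 7: best P0=- P1=NH2 P2=NH1
Op 8: best P0=NH0 P1=NH2 P2=NH1
Op 9: best P0=NH0 P1=NH2 P2=NH1
Op 10: best P0=NH0 P1=NH2 P2=NH1
Op 11: best P0=NH0 P1=NH2 P2=NH1
Op 12: best P0=NH0 P1=NH2 P2=NH1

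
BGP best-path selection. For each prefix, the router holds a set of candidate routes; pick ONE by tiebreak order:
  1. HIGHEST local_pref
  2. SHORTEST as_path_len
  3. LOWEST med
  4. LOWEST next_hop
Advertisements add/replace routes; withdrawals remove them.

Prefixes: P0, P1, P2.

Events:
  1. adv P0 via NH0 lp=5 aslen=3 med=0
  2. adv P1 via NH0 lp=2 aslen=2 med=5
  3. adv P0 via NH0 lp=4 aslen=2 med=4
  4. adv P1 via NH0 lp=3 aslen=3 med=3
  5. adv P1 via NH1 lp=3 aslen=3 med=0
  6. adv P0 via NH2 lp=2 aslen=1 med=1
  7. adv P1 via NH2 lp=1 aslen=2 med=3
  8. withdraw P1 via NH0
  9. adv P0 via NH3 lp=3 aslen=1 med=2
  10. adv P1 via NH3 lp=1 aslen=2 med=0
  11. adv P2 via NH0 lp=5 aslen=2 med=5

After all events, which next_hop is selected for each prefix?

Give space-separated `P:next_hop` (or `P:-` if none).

Op 1: best P0=NH0 P1=- P2=-
Op 2: best P0=NH0 P1=NH0 P2=-
Op 3: best P0=NH0 P1=NH0 P2=-
Op 4: best P0=NH0 P1=NH0 P2=-
Op 5: best P0=NH0 P1=NH1 P2=-
Op 6: best P0=NH0 P1=NH1 P2=-
Op 7: best P0=NH0 P1=NH1 P2=-
Op 8: best P0=NH0 P1=NH1 P2=-
Op 9: best P0=NH0 P1=NH1 P2=-
Op 10: best P0=NH0 P1=NH1 P2=-
Op 11: best P0=NH0 P1=NH1 P2=NH0

Answer: P0:NH0 P1:NH1 P2:NH0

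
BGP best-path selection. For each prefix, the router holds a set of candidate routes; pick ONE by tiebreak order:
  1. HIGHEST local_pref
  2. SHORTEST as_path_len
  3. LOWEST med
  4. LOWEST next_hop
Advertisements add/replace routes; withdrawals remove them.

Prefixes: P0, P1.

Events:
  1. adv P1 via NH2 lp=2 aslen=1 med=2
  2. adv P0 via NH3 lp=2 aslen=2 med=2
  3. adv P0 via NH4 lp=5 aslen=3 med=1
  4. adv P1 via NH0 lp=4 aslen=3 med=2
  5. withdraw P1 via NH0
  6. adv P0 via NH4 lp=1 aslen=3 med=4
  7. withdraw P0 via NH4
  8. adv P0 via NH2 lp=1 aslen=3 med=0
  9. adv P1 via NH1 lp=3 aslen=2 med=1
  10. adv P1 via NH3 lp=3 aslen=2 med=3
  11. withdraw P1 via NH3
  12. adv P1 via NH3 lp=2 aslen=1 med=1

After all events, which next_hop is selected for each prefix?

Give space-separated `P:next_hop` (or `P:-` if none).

Answer: P0:NH3 P1:NH1

Derivation:
Op 1: best P0=- P1=NH2
Op 2: best P0=NH3 P1=NH2
Op 3: best P0=NH4 P1=NH2
Op 4: best P0=NH4 P1=NH0
Op 5: best P0=NH4 P1=NH2
Op 6: best P0=NH3 P1=NH2
Op 7: best P0=NH3 P1=NH2
Op 8: best P0=NH3 P1=NH2
Op 9: best P0=NH3 P1=NH1
Op 10: best P0=NH3 P1=NH1
Op 11: best P0=NH3 P1=NH1
Op 12: best P0=NH3 P1=NH1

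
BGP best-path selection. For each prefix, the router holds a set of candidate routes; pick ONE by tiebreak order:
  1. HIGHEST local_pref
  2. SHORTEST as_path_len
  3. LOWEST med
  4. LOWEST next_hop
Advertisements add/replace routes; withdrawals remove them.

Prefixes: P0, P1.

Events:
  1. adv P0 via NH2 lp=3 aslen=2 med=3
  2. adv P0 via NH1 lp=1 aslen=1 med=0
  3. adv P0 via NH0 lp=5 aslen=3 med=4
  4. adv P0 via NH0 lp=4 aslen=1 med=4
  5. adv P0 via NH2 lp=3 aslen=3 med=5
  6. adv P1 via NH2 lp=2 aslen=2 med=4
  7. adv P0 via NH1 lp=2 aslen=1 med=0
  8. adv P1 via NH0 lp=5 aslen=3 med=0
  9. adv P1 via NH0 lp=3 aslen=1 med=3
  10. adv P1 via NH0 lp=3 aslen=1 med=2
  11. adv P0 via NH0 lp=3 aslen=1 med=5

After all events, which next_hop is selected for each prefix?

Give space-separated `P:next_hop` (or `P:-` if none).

Answer: P0:NH0 P1:NH0

Derivation:
Op 1: best P0=NH2 P1=-
Op 2: best P0=NH2 P1=-
Op 3: best P0=NH0 P1=-
Op 4: best P0=NH0 P1=-
Op 5: best P0=NH0 P1=-
Op 6: best P0=NH0 P1=NH2
Op 7: best P0=NH0 P1=NH2
Op 8: best P0=NH0 P1=NH0
Op 9: best P0=NH0 P1=NH0
Op 10: best P0=NH0 P1=NH0
Op 11: best P0=NH0 P1=NH0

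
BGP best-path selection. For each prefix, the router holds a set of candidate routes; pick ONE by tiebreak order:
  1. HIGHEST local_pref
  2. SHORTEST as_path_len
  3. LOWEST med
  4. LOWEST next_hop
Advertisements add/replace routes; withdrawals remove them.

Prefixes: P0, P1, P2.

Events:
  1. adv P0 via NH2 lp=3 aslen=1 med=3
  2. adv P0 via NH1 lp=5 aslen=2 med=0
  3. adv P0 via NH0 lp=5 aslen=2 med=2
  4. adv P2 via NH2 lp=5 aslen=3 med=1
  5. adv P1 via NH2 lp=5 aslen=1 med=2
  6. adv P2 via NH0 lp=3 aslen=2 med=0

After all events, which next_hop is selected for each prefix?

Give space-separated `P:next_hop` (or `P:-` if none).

Op 1: best P0=NH2 P1=- P2=-
Op 2: best P0=NH1 P1=- P2=-
Op 3: best P0=NH1 P1=- P2=-
Op 4: best P0=NH1 P1=- P2=NH2
Op 5: best P0=NH1 P1=NH2 P2=NH2
Op 6: best P0=NH1 P1=NH2 P2=NH2

Answer: P0:NH1 P1:NH2 P2:NH2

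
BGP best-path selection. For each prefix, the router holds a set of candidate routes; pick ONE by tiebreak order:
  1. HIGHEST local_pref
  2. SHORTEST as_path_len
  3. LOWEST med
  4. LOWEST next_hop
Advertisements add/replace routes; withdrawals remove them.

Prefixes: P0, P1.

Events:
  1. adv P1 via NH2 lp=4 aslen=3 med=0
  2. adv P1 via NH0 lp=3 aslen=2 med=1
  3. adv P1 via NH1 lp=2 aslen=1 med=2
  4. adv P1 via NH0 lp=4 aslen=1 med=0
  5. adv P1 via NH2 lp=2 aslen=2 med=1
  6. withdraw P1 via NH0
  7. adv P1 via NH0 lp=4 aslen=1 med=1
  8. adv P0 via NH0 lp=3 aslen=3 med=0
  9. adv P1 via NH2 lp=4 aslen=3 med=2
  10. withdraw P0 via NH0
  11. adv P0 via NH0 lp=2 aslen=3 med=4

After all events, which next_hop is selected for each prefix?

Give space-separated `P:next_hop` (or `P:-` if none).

Answer: P0:NH0 P1:NH0

Derivation:
Op 1: best P0=- P1=NH2
Op 2: best P0=- P1=NH2
Op 3: best P0=- P1=NH2
Op 4: best P0=- P1=NH0
Op 5: best P0=- P1=NH0
Op 6: best P0=- P1=NH1
Op 7: best P0=- P1=NH0
Op 8: best P0=NH0 P1=NH0
Op 9: best P0=NH0 P1=NH0
Op 10: best P0=- P1=NH0
Op 11: best P0=NH0 P1=NH0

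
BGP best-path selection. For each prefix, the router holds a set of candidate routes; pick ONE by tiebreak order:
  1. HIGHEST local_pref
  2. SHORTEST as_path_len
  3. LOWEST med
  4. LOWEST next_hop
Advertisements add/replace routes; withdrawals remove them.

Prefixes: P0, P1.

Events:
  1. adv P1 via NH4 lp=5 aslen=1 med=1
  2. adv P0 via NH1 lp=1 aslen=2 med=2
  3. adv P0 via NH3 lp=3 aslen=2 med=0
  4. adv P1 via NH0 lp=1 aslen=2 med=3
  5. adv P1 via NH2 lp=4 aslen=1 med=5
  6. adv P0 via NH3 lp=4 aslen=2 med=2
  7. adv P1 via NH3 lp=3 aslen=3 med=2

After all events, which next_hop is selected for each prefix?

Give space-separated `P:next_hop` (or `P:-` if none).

Op 1: best P0=- P1=NH4
Op 2: best P0=NH1 P1=NH4
Op 3: best P0=NH3 P1=NH4
Op 4: best P0=NH3 P1=NH4
Op 5: best P0=NH3 P1=NH4
Op 6: best P0=NH3 P1=NH4
Op 7: best P0=NH3 P1=NH4

Answer: P0:NH3 P1:NH4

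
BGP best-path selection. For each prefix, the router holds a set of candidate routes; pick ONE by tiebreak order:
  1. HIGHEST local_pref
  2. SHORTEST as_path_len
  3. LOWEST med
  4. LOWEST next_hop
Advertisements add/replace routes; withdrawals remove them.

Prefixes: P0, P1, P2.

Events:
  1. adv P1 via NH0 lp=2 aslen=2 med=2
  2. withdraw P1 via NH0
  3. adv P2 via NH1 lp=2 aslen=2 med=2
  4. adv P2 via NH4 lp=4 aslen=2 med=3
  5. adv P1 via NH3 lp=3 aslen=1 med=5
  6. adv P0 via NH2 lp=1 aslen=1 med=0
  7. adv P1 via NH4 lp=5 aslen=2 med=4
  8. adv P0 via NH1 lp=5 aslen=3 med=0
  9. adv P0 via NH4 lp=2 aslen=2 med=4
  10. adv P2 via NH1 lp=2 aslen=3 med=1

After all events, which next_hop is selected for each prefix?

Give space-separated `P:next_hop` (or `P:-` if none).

Answer: P0:NH1 P1:NH4 P2:NH4

Derivation:
Op 1: best P0=- P1=NH0 P2=-
Op 2: best P0=- P1=- P2=-
Op 3: best P0=- P1=- P2=NH1
Op 4: best P0=- P1=- P2=NH4
Op 5: best P0=- P1=NH3 P2=NH4
Op 6: best P0=NH2 P1=NH3 P2=NH4
Op 7: best P0=NH2 P1=NH4 P2=NH4
Op 8: best P0=NH1 P1=NH4 P2=NH4
Op 9: best P0=NH1 P1=NH4 P2=NH4
Op 10: best P0=NH1 P1=NH4 P2=NH4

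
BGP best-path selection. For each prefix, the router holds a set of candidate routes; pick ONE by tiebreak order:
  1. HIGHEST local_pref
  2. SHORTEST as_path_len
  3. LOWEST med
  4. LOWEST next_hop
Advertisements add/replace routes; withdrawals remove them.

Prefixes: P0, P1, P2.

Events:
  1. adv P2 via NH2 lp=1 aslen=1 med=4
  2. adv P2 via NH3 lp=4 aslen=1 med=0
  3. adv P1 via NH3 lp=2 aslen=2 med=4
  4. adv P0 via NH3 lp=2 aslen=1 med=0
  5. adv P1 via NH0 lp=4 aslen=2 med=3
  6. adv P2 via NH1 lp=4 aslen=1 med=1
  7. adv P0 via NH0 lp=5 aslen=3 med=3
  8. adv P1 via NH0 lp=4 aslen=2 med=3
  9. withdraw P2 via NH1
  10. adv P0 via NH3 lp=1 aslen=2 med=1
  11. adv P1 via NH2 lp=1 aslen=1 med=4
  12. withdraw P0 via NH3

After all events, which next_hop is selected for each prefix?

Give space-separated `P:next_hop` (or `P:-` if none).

Op 1: best P0=- P1=- P2=NH2
Op 2: best P0=- P1=- P2=NH3
Op 3: best P0=- P1=NH3 P2=NH3
Op 4: best P0=NH3 P1=NH3 P2=NH3
Op 5: best P0=NH3 P1=NH0 P2=NH3
Op 6: best P0=NH3 P1=NH0 P2=NH3
Op 7: best P0=NH0 P1=NH0 P2=NH3
Op 8: best P0=NH0 P1=NH0 P2=NH3
Op 9: best P0=NH0 P1=NH0 P2=NH3
Op 10: best P0=NH0 P1=NH0 P2=NH3
Op 11: best P0=NH0 P1=NH0 P2=NH3
Op 12: best P0=NH0 P1=NH0 P2=NH3

Answer: P0:NH0 P1:NH0 P2:NH3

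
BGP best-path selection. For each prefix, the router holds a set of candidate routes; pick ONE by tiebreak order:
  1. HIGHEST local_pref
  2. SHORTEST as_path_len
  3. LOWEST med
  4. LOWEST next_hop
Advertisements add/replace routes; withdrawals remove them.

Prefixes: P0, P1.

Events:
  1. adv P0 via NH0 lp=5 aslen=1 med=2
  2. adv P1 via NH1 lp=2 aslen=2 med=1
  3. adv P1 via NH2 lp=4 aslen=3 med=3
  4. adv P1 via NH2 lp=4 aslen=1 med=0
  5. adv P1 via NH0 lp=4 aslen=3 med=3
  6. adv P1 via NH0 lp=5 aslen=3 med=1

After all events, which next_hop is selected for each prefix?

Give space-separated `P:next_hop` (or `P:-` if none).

Op 1: best P0=NH0 P1=-
Op 2: best P0=NH0 P1=NH1
Op 3: best P0=NH0 P1=NH2
Op 4: best P0=NH0 P1=NH2
Op 5: best P0=NH0 P1=NH2
Op 6: best P0=NH0 P1=NH0

Answer: P0:NH0 P1:NH0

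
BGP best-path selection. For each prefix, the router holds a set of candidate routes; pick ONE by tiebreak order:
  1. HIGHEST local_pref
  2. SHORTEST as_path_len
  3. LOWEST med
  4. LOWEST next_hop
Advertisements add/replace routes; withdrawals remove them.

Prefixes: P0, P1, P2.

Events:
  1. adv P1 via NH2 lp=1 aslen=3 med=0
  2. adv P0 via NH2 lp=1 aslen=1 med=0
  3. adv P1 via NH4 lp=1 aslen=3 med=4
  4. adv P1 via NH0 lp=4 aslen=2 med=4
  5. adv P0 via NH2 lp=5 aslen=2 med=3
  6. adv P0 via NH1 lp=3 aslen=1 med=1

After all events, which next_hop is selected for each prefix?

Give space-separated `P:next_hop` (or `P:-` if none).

Op 1: best P0=- P1=NH2 P2=-
Op 2: best P0=NH2 P1=NH2 P2=-
Op 3: best P0=NH2 P1=NH2 P2=-
Op 4: best P0=NH2 P1=NH0 P2=-
Op 5: best P0=NH2 P1=NH0 P2=-
Op 6: best P0=NH2 P1=NH0 P2=-

Answer: P0:NH2 P1:NH0 P2:-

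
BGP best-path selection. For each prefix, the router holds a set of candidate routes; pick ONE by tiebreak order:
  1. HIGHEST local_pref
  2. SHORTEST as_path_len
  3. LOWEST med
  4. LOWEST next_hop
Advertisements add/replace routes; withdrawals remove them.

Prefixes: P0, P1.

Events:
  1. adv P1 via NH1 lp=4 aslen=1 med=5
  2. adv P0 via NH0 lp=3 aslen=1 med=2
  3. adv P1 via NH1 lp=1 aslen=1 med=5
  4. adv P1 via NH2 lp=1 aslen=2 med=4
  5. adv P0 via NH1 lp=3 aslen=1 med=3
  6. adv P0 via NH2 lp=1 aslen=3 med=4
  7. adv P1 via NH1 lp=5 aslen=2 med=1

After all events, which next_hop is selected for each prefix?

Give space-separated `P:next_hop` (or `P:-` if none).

Op 1: best P0=- P1=NH1
Op 2: best P0=NH0 P1=NH1
Op 3: best P0=NH0 P1=NH1
Op 4: best P0=NH0 P1=NH1
Op 5: best P0=NH0 P1=NH1
Op 6: best P0=NH0 P1=NH1
Op 7: best P0=NH0 P1=NH1

Answer: P0:NH0 P1:NH1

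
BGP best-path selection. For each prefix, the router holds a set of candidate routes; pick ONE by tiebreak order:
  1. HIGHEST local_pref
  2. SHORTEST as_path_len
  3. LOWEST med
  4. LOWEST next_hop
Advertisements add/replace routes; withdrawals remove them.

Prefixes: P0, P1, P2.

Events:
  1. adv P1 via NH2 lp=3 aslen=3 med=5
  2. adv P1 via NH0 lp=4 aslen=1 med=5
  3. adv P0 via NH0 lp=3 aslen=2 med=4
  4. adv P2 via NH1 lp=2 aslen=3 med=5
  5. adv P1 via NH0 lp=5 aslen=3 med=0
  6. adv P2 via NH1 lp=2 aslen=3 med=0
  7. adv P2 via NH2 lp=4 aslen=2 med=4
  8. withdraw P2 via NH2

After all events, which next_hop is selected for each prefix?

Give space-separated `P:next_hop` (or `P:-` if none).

Answer: P0:NH0 P1:NH0 P2:NH1

Derivation:
Op 1: best P0=- P1=NH2 P2=-
Op 2: best P0=- P1=NH0 P2=-
Op 3: best P0=NH0 P1=NH0 P2=-
Op 4: best P0=NH0 P1=NH0 P2=NH1
Op 5: best P0=NH0 P1=NH0 P2=NH1
Op 6: best P0=NH0 P1=NH0 P2=NH1
Op 7: best P0=NH0 P1=NH0 P2=NH2
Op 8: best P0=NH0 P1=NH0 P2=NH1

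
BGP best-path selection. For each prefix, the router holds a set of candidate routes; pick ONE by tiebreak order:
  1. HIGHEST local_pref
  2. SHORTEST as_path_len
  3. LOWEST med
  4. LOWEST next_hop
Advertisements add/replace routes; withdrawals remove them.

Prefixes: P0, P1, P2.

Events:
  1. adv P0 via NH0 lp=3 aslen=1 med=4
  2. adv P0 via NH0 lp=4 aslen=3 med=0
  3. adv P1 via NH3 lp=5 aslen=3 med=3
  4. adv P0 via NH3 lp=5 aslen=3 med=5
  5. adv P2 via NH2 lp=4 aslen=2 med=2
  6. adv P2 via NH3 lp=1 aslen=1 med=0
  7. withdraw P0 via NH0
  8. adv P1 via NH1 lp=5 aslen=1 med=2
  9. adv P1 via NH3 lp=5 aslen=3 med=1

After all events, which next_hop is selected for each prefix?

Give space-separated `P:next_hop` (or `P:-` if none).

Op 1: best P0=NH0 P1=- P2=-
Op 2: best P0=NH0 P1=- P2=-
Op 3: best P0=NH0 P1=NH3 P2=-
Op 4: best P0=NH3 P1=NH3 P2=-
Op 5: best P0=NH3 P1=NH3 P2=NH2
Op 6: best P0=NH3 P1=NH3 P2=NH2
Op 7: best P0=NH3 P1=NH3 P2=NH2
Op 8: best P0=NH3 P1=NH1 P2=NH2
Op 9: best P0=NH3 P1=NH1 P2=NH2

Answer: P0:NH3 P1:NH1 P2:NH2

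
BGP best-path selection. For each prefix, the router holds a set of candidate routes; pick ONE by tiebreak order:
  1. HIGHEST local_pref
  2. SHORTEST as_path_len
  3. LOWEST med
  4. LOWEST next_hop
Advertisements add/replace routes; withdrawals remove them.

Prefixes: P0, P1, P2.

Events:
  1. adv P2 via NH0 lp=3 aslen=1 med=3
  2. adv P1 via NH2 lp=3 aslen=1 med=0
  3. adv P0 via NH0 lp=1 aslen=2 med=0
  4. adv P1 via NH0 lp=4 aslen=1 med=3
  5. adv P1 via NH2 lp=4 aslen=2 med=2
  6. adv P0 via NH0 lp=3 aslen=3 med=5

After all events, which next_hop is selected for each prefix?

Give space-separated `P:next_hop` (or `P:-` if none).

Op 1: best P0=- P1=- P2=NH0
Op 2: best P0=- P1=NH2 P2=NH0
Op 3: best P0=NH0 P1=NH2 P2=NH0
Op 4: best P0=NH0 P1=NH0 P2=NH0
Op 5: best P0=NH0 P1=NH0 P2=NH0
Op 6: best P0=NH0 P1=NH0 P2=NH0

Answer: P0:NH0 P1:NH0 P2:NH0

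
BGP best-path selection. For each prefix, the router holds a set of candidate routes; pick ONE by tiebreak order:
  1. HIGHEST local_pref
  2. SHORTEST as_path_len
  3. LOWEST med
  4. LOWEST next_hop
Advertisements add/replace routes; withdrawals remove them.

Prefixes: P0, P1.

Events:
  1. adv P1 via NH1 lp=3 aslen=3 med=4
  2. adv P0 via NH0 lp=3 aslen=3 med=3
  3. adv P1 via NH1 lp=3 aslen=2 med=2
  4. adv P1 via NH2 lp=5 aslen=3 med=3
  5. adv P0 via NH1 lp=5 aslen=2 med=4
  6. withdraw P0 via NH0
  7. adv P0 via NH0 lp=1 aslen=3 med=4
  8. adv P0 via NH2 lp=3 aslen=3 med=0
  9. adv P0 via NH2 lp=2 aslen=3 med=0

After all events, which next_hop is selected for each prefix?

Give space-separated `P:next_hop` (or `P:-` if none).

Op 1: best P0=- P1=NH1
Op 2: best P0=NH0 P1=NH1
Op 3: best P0=NH0 P1=NH1
Op 4: best P0=NH0 P1=NH2
Op 5: best P0=NH1 P1=NH2
Op 6: best P0=NH1 P1=NH2
Op 7: best P0=NH1 P1=NH2
Op 8: best P0=NH1 P1=NH2
Op 9: best P0=NH1 P1=NH2

Answer: P0:NH1 P1:NH2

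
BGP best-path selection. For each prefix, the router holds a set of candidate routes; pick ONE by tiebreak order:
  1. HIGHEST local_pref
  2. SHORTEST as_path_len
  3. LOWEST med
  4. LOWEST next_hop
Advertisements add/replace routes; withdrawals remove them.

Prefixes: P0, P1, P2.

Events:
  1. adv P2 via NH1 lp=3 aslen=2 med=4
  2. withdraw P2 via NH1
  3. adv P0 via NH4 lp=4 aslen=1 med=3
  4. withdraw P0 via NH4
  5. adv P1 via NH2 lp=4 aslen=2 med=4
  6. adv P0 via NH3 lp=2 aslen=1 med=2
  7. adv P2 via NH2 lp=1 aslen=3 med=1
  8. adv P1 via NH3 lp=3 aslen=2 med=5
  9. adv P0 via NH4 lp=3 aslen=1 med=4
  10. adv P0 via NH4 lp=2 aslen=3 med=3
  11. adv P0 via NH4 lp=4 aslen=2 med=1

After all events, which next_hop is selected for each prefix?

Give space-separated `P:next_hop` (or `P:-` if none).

Op 1: best P0=- P1=- P2=NH1
Op 2: best P0=- P1=- P2=-
Op 3: best P0=NH4 P1=- P2=-
Op 4: best P0=- P1=- P2=-
Op 5: best P0=- P1=NH2 P2=-
Op 6: best P0=NH3 P1=NH2 P2=-
Op 7: best P0=NH3 P1=NH2 P2=NH2
Op 8: best P0=NH3 P1=NH2 P2=NH2
Op 9: best P0=NH4 P1=NH2 P2=NH2
Op 10: best P0=NH3 P1=NH2 P2=NH2
Op 11: best P0=NH4 P1=NH2 P2=NH2

Answer: P0:NH4 P1:NH2 P2:NH2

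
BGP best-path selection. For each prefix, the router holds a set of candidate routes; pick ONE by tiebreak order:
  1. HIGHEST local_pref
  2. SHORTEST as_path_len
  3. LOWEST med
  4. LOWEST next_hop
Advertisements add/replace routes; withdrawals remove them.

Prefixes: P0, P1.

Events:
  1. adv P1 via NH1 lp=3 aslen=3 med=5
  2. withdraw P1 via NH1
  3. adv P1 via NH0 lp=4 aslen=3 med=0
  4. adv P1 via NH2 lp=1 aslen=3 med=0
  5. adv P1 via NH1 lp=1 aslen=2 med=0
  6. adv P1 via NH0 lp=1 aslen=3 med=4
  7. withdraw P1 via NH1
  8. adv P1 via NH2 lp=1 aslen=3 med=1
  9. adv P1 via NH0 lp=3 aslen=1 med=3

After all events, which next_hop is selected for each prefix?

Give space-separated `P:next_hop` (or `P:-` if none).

Answer: P0:- P1:NH0

Derivation:
Op 1: best P0=- P1=NH1
Op 2: best P0=- P1=-
Op 3: best P0=- P1=NH0
Op 4: best P0=- P1=NH0
Op 5: best P0=- P1=NH0
Op 6: best P0=- P1=NH1
Op 7: best P0=- P1=NH2
Op 8: best P0=- P1=NH2
Op 9: best P0=- P1=NH0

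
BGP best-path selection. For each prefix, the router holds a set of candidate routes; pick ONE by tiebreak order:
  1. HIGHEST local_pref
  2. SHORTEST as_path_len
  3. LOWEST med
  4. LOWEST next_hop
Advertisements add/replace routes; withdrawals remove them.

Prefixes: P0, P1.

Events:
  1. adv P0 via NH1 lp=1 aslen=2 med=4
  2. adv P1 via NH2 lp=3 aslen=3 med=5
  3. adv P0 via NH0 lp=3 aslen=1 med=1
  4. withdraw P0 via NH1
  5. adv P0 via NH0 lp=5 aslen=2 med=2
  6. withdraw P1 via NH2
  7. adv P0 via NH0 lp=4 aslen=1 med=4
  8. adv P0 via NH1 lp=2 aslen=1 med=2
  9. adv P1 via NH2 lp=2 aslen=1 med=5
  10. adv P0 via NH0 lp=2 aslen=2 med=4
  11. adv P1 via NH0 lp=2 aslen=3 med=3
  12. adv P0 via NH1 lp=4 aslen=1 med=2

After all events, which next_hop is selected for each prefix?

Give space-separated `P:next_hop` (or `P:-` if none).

Answer: P0:NH1 P1:NH2

Derivation:
Op 1: best P0=NH1 P1=-
Op 2: best P0=NH1 P1=NH2
Op 3: best P0=NH0 P1=NH2
Op 4: best P0=NH0 P1=NH2
Op 5: best P0=NH0 P1=NH2
Op 6: best P0=NH0 P1=-
Op 7: best P0=NH0 P1=-
Op 8: best P0=NH0 P1=-
Op 9: best P0=NH0 P1=NH2
Op 10: best P0=NH1 P1=NH2
Op 11: best P0=NH1 P1=NH2
Op 12: best P0=NH1 P1=NH2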